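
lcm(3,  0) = 0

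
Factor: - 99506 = - 2^1*11^1*4523^1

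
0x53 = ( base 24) 3B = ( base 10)83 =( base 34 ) 2F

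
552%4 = 0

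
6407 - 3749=2658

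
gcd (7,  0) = 7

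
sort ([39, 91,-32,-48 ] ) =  [ - 48, - 32, 39, 91]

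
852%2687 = 852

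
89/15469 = 89/15469 = 0.01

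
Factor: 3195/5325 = 3^1*5^( - 1) = 3/5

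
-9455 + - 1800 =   -  11255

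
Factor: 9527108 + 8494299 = 18021407^1 = 18021407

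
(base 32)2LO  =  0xAB8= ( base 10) 2744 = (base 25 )49J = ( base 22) 5eg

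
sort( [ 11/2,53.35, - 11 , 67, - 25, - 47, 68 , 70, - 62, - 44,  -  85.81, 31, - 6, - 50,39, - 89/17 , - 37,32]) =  [ - 85.81, - 62, - 50 ,-47, - 44, - 37, - 25, - 11, - 6, - 89/17,11/2,31, 32, 39, 53.35,  67 , 68, 70] 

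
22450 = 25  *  898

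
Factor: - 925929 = -3^2*102881^1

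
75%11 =9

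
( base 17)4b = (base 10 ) 79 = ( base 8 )117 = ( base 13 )61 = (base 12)67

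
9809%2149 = 1213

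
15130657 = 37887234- 22756577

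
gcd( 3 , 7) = 1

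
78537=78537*1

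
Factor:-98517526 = -2^1*163^1*233^1*1297^1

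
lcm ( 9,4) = 36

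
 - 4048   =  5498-9546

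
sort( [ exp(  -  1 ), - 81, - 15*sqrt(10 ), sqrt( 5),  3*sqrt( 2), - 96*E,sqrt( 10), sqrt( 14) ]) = [ - 96  *E,-81, - 15 * sqrt (10 ), exp( - 1 ), sqrt( 5),sqrt(10),sqrt( 14 ),3*sqrt( 2 )]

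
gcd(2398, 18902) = 2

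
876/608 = 219/152 = 1.44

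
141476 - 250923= - 109447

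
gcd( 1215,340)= 5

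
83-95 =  - 12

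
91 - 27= 64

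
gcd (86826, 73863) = 87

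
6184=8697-2513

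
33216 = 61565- 28349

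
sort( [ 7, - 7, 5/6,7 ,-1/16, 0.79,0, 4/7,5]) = [ - 7, - 1/16,0, 4/7,0.79, 5/6,5, 7, 7 ]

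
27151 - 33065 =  - 5914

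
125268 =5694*22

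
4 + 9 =13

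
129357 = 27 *4791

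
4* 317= 1268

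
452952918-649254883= - 196301965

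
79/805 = 79/805 = 0.10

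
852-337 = 515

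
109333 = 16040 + 93293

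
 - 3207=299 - 3506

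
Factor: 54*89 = 4806=2^1*3^3*89^1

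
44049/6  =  14683/2 = 7341.50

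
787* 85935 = 67630845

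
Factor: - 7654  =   - 2^1*43^1*89^1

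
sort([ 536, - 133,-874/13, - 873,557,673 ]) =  [ - 873,- 133 , - 874/13,536,  557,673 ]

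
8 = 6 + 2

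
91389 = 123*743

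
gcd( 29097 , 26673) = 3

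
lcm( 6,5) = 30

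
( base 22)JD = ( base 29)EP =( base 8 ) 657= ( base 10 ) 431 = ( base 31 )ds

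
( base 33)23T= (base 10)2306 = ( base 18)722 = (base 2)100100000010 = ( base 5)33211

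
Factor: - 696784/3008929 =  -63344/273539 = - 2^4*7^( - 1)*23^ (-1 ) * 37^1*107^1*1699^ ( - 1 ) 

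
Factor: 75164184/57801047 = 2^3*3^2*45389^1*2513089^ ( - 1 ) =3268008/2513089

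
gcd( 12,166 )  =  2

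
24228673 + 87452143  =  111680816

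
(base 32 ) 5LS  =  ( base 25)97K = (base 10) 5820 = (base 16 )16bc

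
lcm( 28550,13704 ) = 342600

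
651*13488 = 8780688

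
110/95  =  22/19= 1.16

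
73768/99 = 73768/99 =745.13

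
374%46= 6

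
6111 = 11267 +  - 5156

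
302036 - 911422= - 609386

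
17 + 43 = 60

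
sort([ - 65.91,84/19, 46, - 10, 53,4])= [-65.91, - 10,4 , 84/19 , 46, 53] 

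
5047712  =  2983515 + 2064197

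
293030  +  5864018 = 6157048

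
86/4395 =86/4395=   0.02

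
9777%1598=189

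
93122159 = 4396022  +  88726137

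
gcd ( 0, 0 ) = 0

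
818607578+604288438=1422896016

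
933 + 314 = 1247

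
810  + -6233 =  - 5423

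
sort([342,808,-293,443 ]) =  [ - 293,342, 443, 808] 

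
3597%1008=573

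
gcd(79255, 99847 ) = 11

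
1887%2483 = 1887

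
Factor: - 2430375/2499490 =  - 2^( - 1)*3^1*5^2*7^( - 2)*5101^( - 1)*6481^1  =  - 486075/499898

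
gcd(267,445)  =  89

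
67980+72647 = 140627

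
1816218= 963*1886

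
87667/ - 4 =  - 87667/4 = -21916.75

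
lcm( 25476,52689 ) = 2318316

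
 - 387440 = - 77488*5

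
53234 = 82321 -29087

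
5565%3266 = 2299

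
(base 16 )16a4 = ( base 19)g11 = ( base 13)283b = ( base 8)13244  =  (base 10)5796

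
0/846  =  0 = 0.00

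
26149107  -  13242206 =12906901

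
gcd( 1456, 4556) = 4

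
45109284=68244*661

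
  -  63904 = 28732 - 92636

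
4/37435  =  4/37435 = 0.00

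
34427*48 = 1652496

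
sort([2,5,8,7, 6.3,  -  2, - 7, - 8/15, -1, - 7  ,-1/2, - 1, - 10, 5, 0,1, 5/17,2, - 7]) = [ - 10, - 7, - 7,-7, - 2,-1, - 1, - 8/15 , - 1/2,0,5/17 , 1,2,2,5,5,  6.3, 7,8] 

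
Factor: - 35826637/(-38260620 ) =2^( - 2 )*3^(- 3 )*5^(-1 )*7^1*11^1*  70853^(-1 )*465281^1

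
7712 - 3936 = 3776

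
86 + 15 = 101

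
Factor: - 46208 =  -2^7 *19^2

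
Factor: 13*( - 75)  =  -3^1*5^2*13^1=- 975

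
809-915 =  - 106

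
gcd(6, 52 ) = 2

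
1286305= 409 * 3145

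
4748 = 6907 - 2159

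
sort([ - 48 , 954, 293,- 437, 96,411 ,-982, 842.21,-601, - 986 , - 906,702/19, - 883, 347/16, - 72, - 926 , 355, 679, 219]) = [- 986, - 982, - 926, - 906,-883 ,-601, - 437,  -  72,-48,  347/16,702/19,96, 219,293, 355, 411,679 , 842.21, 954]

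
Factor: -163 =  - 163^1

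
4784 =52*92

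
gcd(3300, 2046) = 66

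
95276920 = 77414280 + 17862640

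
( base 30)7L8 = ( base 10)6938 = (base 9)10458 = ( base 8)15432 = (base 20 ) h6i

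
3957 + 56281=60238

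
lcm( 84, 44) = 924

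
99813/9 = 33271/3  =  11090.33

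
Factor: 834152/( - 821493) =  - 2^3*3^( - 2)*11^1*97^( - 1)*941^ ( - 1)*9479^1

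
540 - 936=-396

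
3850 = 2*1925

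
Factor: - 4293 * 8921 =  - 3^4*11^1 * 53^1*811^1 = - 38297853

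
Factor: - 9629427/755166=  - 3209809/251722  =  - 2^( - 1)*43^ ( - 1)*2927^( - 1)*3209809^1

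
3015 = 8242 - 5227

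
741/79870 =741/79870 = 0.01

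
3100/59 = 52+32/59 = 52.54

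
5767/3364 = 5767/3364 = 1.71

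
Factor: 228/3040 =2^( - 3)*3^1*5^ ( - 1) =3/40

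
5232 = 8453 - 3221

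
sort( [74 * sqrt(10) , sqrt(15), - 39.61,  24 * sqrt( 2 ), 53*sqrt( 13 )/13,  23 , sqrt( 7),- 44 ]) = [ - 44, - 39.61,sqrt( 7),sqrt(15),53*sqrt( 13 )/13 , 23 , 24*sqrt( 2 ), 74*sqrt (10)]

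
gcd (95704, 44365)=1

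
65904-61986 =3918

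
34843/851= 40 + 803/851 = 40.94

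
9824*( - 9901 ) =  - 97267424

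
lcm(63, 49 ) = 441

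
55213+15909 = 71122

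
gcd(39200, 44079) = 7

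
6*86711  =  520266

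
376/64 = 5 + 7/8  =  5.88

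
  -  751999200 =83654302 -835653502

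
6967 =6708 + 259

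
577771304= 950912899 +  - 373141595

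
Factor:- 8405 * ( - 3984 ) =2^4*3^1 * 5^1*41^2*83^1 = 33485520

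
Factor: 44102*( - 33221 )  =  - 2^1*139^1*239^1*22051^1 = - 1465112542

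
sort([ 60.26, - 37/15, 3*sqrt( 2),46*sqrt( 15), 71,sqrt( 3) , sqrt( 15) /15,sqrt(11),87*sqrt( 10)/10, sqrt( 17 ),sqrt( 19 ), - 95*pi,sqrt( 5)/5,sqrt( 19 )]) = [ - 95*pi, - 37/15,sqrt(15)/15,sqrt( 5)/5, sqrt( 3),sqrt(11 ), sqrt( 17 ),3*sqrt( 2),sqrt(19 ) , sqrt( 19),87*sqrt( 10)/10,60.26,71, 46*sqrt (15)]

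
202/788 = 101/394 = 0.26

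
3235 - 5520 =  - 2285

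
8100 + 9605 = 17705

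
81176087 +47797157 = 128973244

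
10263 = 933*11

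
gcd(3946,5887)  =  1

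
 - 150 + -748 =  - 898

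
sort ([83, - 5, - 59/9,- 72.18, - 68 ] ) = [ - 72.18, - 68, - 59/9,- 5,  83]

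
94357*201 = 18965757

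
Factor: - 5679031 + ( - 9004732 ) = - 97^1*151379^1 = -14683763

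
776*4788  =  3715488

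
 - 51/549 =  - 1 + 166/183=-0.09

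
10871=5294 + 5577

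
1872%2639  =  1872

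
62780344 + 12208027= 74988371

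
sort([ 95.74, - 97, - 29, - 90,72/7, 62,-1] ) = [  -  97, - 90, - 29, - 1, 72/7 , 62,95.74]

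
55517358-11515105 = 44002253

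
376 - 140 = 236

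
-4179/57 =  -74 + 13/19  =  - 73.32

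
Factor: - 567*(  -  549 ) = 311283 = 3^6*7^1 * 61^1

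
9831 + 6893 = 16724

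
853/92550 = 853/92550 = 0.01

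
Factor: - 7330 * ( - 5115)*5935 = 2^1*3^1*5^3*11^1*31^1*733^1*1187^1  =  222520658250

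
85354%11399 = 5561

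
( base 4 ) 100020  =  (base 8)2010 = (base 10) 1032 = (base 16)408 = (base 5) 13112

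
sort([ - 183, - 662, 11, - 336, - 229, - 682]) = [ - 682, - 662, - 336, - 229, - 183,  11]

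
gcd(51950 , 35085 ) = 5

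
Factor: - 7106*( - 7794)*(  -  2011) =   -  2^2 * 3^2 * 11^1*17^1 * 19^1*433^1*2011^1 = - 111377553804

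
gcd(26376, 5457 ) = 3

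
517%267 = 250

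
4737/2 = 4737/2 =2368.50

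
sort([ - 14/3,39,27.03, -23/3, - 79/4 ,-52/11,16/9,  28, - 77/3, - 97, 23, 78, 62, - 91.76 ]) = [ - 97,-91.76,-77/3,  -  79/4, - 23/3, - 52/11 , - 14/3, 16/9,23,  27.03,  28, 39, 62, 78]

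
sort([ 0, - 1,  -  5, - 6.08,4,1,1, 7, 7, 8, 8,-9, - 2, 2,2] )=[  -  9, - 6.08, - 5,-2,-1,0,1,1, 2,2,4,7, 7,8, 8]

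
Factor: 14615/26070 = 2^( - 1) * 3^(-1) * 11^( - 1)*37^1 = 37/66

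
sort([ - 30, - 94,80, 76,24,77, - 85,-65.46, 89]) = [-94, - 85,- 65.46,  -  30,24,76,77,80,89 ] 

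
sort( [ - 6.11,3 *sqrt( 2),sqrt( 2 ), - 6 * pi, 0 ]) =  [ - 6*pi, - 6.11, 0,sqrt (2),  3*sqrt( 2)]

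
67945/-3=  - 67945/3 = -22648.33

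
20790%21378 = 20790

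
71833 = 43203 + 28630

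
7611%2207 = 990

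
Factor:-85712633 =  - 85712633^1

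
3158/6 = 1579/3 = 526.33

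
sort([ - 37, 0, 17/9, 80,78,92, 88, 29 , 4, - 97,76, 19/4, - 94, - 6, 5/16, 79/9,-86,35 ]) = [ - 97, - 94,-86, - 37,-6, 0, 5/16, 17/9, 4 , 19/4,79/9, 29, 35 , 76,  78,  80,88,92 ]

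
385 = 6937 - 6552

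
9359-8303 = 1056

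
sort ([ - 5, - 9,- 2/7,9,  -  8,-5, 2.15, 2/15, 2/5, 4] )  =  [ - 9,-8 , - 5, - 5 , - 2/7,2/15,2/5, 2.15,4,9 ]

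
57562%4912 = 3530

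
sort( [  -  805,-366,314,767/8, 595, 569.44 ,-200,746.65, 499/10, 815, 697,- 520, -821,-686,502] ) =[ - 821,-805,- 686, - 520, - 366,- 200,499/10, 767/8,314, 502,569.44, 595,697, 746.65,815]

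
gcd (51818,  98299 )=1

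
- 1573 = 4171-5744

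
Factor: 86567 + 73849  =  160416 = 2^5*3^2*557^1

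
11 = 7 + 4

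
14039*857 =12031423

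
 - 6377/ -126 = 50+11/18 = 50.61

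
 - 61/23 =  - 61/23 = - 2.65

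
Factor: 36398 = 2^1*18199^1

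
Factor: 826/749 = 118/107 =2^1*59^1*107^( - 1 )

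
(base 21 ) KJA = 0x240d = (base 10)9229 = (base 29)as7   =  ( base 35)7IO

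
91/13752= 91/13752 = 0.01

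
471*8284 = 3901764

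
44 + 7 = 51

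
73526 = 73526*1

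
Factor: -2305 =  - 5^1 * 461^1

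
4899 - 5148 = - 249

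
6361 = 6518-157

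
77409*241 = 18655569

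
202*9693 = 1957986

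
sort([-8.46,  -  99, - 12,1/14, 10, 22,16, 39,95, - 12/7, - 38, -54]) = [-99, - 54, - 38, - 12, - 8.46 , - 12/7,1/14,10, 16,22,39, 95]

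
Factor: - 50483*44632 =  - 2^3*7^1 *19^1*797^1*2657^1  =  - 2253157256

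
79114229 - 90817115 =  - 11702886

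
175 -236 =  - 61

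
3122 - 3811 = -689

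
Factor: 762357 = 3^1*254119^1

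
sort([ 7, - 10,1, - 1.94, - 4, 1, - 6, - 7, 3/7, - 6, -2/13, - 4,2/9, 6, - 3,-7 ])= [ - 10, -7, - 7, - 6, - 6,-4, - 4, - 3, - 1.94, - 2/13,2/9 , 3/7, 1,1,6, 7]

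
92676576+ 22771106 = 115447682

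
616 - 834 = -218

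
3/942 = 1/314 = 0.00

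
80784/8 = 10098 = 10098.00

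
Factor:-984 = -2^3*3^1*41^1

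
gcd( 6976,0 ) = 6976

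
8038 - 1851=6187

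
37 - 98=  -  61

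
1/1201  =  1/1201  =  0.00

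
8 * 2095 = 16760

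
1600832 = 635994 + 964838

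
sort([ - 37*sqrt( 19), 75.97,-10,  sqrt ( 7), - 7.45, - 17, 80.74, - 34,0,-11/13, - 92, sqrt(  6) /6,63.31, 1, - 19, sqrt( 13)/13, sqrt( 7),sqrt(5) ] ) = [ - 37*sqrt( 19), - 92, -34, - 19, - 17,  -  10, - 7.45 , - 11/13, 0, sqrt( 13) /13,sqrt( 6)/6,  1, sqrt( 5 ),sqrt( 7),sqrt(7),63.31, 75.97, 80.74]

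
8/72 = 1/9 = 0.11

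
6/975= 2/325 = 0.01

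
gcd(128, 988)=4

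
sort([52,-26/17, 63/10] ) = [  -  26/17,63/10, 52 ]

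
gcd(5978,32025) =427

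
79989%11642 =10137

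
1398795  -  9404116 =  - 8005321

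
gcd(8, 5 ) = 1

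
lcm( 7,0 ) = 0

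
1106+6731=7837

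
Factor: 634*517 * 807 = 2^1 * 3^1*11^1 * 47^1*269^1*317^1 = 264516846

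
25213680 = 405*62256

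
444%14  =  10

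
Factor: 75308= 2^2*67^1*281^1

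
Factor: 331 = 331^1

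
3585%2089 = 1496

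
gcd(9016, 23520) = 392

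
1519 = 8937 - 7418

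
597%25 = 22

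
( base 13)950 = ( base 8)3062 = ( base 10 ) 1586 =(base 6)11202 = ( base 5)22321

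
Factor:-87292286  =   - 2^1*359^1*121577^1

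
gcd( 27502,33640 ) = 2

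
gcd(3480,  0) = 3480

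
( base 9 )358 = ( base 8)450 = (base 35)8G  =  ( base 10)296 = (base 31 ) 9H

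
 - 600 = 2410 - 3010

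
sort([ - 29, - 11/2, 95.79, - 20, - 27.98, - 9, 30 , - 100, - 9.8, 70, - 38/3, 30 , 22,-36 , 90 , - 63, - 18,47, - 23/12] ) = [ - 100, -63 , - 36, - 29, - 27.98, - 20,- 18, - 38/3,-9.8, - 9, - 11/2, - 23/12, 22,30, 30,47 , 70,  90,95.79] 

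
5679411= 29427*193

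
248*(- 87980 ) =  - 21819040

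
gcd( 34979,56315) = 7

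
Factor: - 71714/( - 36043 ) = 2^1 * 7^( - 1 )*19^(- 1)*23^1*271^( - 1 )*1559^1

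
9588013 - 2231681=7356332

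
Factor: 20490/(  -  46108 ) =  - 2^(  -  1)*3^1* 5^1*683^1 * 11527^(-1 ) = -10245/23054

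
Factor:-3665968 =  - 2^4 * 229123^1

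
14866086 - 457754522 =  - 442888436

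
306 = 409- 103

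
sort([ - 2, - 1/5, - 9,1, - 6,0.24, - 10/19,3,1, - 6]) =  [ - 9, - 6, - 6,  -  2, - 10/19, - 1/5, 0.24 , 1,1,3]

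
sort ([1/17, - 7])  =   [ - 7,1/17]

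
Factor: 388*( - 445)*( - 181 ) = 31251460 = 2^2 * 5^1 * 89^1*97^1*181^1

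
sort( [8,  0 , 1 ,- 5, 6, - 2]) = [ - 5, - 2, 0,1, 6,8 ] 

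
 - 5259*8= - 42072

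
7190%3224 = 742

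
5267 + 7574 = 12841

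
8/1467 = 8/1467  =  0.01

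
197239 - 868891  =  -671652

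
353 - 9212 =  - 8859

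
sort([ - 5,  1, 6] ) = [ - 5, 1, 6 ]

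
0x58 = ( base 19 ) 4C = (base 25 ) 3D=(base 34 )2k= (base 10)88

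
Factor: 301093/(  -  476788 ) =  - 2^( - 2)*19^1 * 23^1 * 173^(-1 )  =  - 437/692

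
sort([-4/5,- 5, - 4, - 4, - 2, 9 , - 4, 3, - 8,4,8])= [ - 8 , - 5,-4, - 4, - 4, - 2 , - 4/5,3 , 4, 8 , 9 ]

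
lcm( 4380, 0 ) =0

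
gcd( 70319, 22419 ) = 1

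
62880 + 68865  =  131745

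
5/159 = 5/159  =  0.03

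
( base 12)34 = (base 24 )1G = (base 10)40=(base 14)2C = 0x28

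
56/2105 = 56/2105 = 0.03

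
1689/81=20+23/27 = 20.85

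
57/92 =57/92 = 0.62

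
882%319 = 244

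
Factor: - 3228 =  - 2^2*3^1*269^1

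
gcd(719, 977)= 1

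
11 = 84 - 73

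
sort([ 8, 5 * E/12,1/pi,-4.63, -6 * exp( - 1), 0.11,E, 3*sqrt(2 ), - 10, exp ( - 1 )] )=[ - 10, - 4.63, - 6*exp( - 1), 0.11, 1/pi, exp(  -  1 ),5*E/12,E,3*sqrt( 2),8] 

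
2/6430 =1/3215 = 0.00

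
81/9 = 9 = 9.00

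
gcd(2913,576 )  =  3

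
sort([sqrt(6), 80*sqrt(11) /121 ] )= [ 80*sqrt(11)/121, sqrt (6) ] 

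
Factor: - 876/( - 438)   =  2 = 2^1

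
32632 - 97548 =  - 64916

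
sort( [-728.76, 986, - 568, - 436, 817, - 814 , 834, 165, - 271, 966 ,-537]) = [ - 814,-728.76, - 568,- 537, - 436, - 271,165, 817, 834,966,986] 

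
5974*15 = 89610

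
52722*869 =45815418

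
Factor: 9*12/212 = 27/53=3^3*53^( - 1 )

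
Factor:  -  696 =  - 2^3*3^1 * 29^1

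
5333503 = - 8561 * (  -  623)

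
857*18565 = 15910205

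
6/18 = 1/3 = 0.33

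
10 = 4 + 6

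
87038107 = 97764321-10726214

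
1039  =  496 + 543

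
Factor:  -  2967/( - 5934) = 1/2=2^( - 1) 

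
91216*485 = 44239760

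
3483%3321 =162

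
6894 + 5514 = 12408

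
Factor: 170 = 2^1*5^1*17^1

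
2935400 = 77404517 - 74469117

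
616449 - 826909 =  - 210460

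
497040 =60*8284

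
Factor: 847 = 7^1 * 11^2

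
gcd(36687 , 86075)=1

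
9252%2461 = 1869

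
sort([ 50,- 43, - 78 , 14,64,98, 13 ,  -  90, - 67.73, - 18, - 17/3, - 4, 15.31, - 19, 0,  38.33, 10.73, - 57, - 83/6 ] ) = [ - 90, - 78, - 67.73, - 57, - 43, - 19, - 18, - 83/6, - 17/3, -4, 0, 10.73,13, 14,15.31,38.33, 50,64,  98] 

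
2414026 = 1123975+1290051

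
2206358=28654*77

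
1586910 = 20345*78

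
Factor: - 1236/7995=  - 412/2665= -2^2*5^ ( - 1 )*13^ ( - 1 )*41^( - 1 )*103^1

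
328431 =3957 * 83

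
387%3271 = 387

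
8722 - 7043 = 1679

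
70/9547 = 70/9547 = 0.01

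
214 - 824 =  -610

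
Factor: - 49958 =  - 2^1*24979^1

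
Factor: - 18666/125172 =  - 17/114 = -  2^( - 1)*3^ ( - 1) * 17^1*19^( - 1 )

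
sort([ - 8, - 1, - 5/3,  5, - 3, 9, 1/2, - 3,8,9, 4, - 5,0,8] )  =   [ - 8,-5, -3, -3,-5/3, - 1, 0 , 1/2,4,5,8,8,9, 9]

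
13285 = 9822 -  - 3463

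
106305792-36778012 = 69527780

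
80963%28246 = 24471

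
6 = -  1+7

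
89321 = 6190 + 83131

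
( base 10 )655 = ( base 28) nb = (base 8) 1217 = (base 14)34B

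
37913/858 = 37913/858 = 44.19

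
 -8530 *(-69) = 588570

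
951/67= 951/67 = 14.19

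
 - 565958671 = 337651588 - 903610259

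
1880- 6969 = - 5089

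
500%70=10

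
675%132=15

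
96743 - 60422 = 36321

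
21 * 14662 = 307902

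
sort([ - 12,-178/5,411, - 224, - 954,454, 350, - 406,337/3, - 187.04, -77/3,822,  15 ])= [ - 954, - 406, - 224, - 187.04, - 178/5, - 77/3, - 12 , 15, 337/3 , 350, 411, 454,822] 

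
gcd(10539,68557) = 1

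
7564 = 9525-1961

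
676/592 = 1+21/148 = 1.14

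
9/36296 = 9/36296 = 0.00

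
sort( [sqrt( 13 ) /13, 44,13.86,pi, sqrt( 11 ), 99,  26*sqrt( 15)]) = [sqrt (13)/13, pi,sqrt (11 ),13.86,  44, 99,  26 * sqrt(15 ) ]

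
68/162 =34/81 =0.42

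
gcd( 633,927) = 3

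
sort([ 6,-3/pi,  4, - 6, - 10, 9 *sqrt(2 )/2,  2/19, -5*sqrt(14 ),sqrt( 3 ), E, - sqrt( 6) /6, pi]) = [ - 5*sqrt(14), - 10, - 6, - 3/pi,  -  sqrt( 6) /6, 2/19,sqrt(3 ),E, pi, 4,6, 9 * sqrt(2)/2] 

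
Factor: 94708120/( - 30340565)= - 18941624/6068113  =  - 2^3*13^1 *23^(-1) * 193^ (-1)*1367^( - 1)* 182131^1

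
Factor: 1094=2^1*547^1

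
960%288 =96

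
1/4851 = 1/4851 = 0.00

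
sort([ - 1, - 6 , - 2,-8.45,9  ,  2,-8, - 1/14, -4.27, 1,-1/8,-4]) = [  -  8.45,-8, - 6,-4.27, - 4, -2,  -  1, - 1/8,- 1/14,1, 2 , 9 ]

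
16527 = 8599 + 7928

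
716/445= 716/445=1.61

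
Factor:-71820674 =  - 2^1*23^1*353^1*4423^1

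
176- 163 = 13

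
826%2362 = 826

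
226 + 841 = 1067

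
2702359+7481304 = 10183663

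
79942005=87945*909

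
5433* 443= 2406819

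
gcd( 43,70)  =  1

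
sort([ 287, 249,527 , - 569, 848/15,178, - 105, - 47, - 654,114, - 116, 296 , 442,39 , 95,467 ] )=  [-654, - 569,  -  116 , - 105, - 47,39,848/15,95,114,  178, 249, 287,296,442 , 467, 527]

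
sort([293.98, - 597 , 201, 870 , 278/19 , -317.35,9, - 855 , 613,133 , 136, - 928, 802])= [ - 928 ,-855,  -  597,  -  317.35 , 9, 278/19, 133 , 136 , 201,293.98,613, 802,870 ] 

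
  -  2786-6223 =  - 9009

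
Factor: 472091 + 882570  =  7^1*11^1*73^1*241^1  =  1354661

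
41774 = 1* 41774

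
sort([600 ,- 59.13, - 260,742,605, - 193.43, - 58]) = [ - 260, - 193.43,  -  59.13, - 58, 600,605,742]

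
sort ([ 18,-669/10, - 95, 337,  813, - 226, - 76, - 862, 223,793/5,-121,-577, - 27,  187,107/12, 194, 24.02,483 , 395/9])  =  [ - 862, - 577, - 226, - 121, - 95, -76,-669/10, - 27, 107/12, 18, 24.02,395/9,793/5,187,194, 223, 337, 483, 813]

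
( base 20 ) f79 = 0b1100000000101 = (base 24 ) AG5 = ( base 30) 6OT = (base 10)6149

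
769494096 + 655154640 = 1424648736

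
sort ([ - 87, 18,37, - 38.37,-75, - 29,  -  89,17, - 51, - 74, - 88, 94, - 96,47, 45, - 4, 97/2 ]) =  [-96, - 89, - 88, - 87, - 75,-74, - 51 , - 38.37,- 29, - 4,17,18,37, 45,47, 97/2,94 ]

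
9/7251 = 3/2417 = 0.00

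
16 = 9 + 7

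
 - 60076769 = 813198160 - 873274929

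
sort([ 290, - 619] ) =[ - 619,290]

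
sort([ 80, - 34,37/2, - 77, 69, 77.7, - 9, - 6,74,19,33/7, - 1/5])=[-77,- 34, - 9, - 6,-1/5, 33/7, 37/2, 19, 69, 74,  77.7, 80 ] 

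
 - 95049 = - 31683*3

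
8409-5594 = 2815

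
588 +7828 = 8416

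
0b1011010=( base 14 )66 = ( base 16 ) 5a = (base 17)55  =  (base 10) 90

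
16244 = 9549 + 6695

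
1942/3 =1942/3 =647.33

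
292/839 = 292/839= 0.35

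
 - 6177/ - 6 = 1029 + 1/2= 1029.50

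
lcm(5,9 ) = 45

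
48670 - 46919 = 1751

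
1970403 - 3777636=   -  1807233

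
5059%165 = 109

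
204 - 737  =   -533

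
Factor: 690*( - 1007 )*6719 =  - 4668562770 = -2^1*3^1*5^1*19^1*23^1*53^1*6719^1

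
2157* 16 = 34512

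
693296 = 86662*8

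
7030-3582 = 3448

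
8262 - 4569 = 3693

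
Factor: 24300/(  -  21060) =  - 3^1*5^1*13^( - 1 ) = - 15/13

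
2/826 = 1/413 = 0.00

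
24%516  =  24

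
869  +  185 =1054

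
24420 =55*444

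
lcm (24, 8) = 24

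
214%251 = 214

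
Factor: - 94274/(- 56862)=47137/28431=3^ ( - 7)*13^( - 1)*47137^1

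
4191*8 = 33528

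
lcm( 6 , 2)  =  6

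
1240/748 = 310/187=1.66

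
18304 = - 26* (- 704)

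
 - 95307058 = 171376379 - 266683437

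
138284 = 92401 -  - 45883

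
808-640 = 168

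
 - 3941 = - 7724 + 3783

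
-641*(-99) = 63459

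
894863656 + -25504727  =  869358929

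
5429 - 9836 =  - 4407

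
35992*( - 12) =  - 431904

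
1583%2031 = 1583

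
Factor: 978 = 2^1*3^1 * 163^1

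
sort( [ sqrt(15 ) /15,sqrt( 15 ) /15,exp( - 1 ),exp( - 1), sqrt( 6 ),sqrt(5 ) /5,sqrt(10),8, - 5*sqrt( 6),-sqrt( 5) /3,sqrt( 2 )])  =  [  -  5*sqrt(6), - sqrt( 5 ) /3,sqrt(15 ) /15, sqrt( 15) /15 , exp( - 1),exp(- 1),  sqrt( 5)/5, sqrt(2), sqrt(6 ),sqrt(10),8 ]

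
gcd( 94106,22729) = 1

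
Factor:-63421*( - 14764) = 936347644= 2^2*3691^1*63421^1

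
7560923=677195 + 6883728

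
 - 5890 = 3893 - 9783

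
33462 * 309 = 10339758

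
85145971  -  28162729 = 56983242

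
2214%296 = 142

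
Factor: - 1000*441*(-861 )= 2^3 * 3^3*5^3 * 7^3 * 41^1 = 379701000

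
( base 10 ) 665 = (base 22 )185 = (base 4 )22121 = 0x299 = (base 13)3c2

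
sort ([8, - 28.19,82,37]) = [ - 28.19, 8,37,82] 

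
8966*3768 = 33783888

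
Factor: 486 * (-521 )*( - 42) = 10634652 = 2^2* 3^6*7^1 * 521^1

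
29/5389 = 29/5389 = 0.01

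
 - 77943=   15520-93463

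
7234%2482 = 2270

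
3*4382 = 13146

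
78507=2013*39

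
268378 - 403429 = - 135051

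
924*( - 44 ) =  - 40656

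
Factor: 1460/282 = 730/141 = 2^1*3^(-1)*5^1*47^( - 1 )*73^1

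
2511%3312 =2511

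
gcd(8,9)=1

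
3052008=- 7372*( - 414)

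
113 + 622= 735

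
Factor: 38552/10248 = 79/21 = 3^( - 1)*7^( - 1 )*79^1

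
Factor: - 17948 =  - 2^2 *7^1 * 641^1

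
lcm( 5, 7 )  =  35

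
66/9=7 + 1/3 = 7.33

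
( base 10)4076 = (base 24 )71K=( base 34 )3hu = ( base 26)60k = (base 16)fec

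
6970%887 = 761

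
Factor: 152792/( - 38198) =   -  2^2 = - 4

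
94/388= 47/194=0.24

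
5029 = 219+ 4810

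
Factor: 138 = 2^1*3^1*23^1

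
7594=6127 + 1467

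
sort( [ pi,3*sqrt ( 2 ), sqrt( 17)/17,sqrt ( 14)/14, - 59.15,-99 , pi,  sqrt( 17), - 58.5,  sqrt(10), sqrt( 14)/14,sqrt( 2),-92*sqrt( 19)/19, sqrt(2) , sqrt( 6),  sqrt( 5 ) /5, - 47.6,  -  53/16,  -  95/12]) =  [ - 99,-59.15,- 58.5,- 47.6,-92*sqrt( 19)/19 , - 95/12, - 53/16, sqrt( 17)/17,  sqrt( 14)/14,sqrt( 14)/14 , sqrt ( 5)/5, sqrt( 2) , sqrt(2 ),sqrt( 6 ),pi, pi, sqrt( 10),sqrt(17), 3*sqrt(2) ]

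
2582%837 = 71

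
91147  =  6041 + 85106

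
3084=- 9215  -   - 12299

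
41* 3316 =135956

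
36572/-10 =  - 18286/5 = - 3657.20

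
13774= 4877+8897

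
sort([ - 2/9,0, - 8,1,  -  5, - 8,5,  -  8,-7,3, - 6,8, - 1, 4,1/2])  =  [ - 8, - 8, - 8, - 7, - 6, - 5,-1, - 2/9,0,1/2,1, 3, 4, 5,8] 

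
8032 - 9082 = - 1050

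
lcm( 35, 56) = 280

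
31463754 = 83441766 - 51978012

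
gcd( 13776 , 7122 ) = 6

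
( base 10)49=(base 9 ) 54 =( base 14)37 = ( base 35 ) 1e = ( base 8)61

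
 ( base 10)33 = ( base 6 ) 53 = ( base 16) 21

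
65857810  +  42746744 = 108604554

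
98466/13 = 98466/13 = 7574.31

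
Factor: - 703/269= - 19^1*37^1 * 269^( - 1 )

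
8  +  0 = 8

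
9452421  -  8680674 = 771747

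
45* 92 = 4140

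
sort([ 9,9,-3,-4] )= [-4, - 3,9,  9 ] 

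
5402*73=394346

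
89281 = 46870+42411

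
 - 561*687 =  - 385407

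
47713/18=2650+13/18 = 2650.72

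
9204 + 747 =9951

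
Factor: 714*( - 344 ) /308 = -8772/11=-2^2 *3^1*11^( - 1 ) * 17^1*43^1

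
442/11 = 40 + 2/11 = 40.18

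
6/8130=1/1355 = 0.00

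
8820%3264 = 2292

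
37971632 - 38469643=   -  498011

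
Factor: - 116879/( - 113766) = 413/402 =2^ ( - 1)*3^( - 1 )*7^1*59^1*67^( - 1)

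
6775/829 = 6775/829= 8.17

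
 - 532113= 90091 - 622204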